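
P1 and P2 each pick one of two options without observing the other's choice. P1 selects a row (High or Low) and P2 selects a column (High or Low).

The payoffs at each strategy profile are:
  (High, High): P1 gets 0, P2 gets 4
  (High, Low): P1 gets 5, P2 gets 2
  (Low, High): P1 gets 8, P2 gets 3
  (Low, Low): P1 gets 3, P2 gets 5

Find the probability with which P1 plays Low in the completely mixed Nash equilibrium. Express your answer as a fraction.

1/2

Let p be the probability that P1 plays High. In a completely mixed equilibrium, P2 must be indifferent between High and Low.
P2's expected payoff from High is 4p + 3(1−p); from Low it is 2p + 5(1−p).
Setting these equal: p + 3 = −3p + 5, so p = 1/2.
Therefore P1 plays Low with probability 1 − 1/2 = 1/2.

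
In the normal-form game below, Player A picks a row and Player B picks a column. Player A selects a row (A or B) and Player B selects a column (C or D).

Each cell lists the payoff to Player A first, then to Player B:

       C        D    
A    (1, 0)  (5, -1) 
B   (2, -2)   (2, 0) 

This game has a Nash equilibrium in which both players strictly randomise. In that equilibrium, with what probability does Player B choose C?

Let q be the probability that Player B plays C. In a completely mixed equilibrium, Player A must be indifferent between A and B.
Player A's expected payoff from A is q + 5(1−q); from B it is 2q + 2(1−q).
Setting these equal: −4q + 5 = 2, so q = 3/4.

3/4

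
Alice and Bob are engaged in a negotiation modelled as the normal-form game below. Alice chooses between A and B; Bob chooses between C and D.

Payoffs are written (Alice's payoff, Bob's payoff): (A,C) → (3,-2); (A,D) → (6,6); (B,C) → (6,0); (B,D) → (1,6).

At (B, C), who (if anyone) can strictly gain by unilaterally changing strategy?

Alice at (B, C) earns 6; deviating to A yields 3 — not better.
Bob earns 0; deviating to D yields 6 — a strict improvement.
Only Bob has a strictly profitable deviation.

Bob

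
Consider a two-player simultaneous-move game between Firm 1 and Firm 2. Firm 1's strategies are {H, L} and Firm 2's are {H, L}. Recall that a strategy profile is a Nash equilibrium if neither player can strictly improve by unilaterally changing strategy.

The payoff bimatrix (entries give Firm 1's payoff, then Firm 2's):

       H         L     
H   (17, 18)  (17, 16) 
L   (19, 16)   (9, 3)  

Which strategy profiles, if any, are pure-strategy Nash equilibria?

(L, H)

(H, H): Firm 1 prefers L (19 > 17) — not an equilibrium.
(H, L): Firm 2 prefers H (18 > 16) — not an equilibrium.
(L, H): Firm 1 gets 19 ≥ 17 from H, and Firm 2 gets 16 ≥ 3 from L — Nash equilibrium.
(L, L): Firm 1 prefers H (17 > 9); Firm 2 prefers H (16 > 3) — not an equilibrium.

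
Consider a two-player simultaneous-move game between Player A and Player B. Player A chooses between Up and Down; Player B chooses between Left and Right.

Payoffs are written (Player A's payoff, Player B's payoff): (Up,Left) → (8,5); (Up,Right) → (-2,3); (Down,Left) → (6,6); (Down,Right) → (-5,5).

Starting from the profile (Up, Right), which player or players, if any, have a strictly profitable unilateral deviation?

Player B

Player A at (Up, Right) earns -2; deviating to Down yields -5 — not better.
Player B earns 3; deviating to Left yields 5 — a strict improvement.
Only Player B has a strictly profitable deviation.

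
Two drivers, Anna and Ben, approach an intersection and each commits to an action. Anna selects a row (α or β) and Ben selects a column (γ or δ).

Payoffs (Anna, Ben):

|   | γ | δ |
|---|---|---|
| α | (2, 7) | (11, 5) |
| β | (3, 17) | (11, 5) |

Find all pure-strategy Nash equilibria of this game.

(β, γ)

(α, γ): Anna prefers β (3 > 2) — not an equilibrium.
(α, δ): Ben prefers γ (7 > 5) — not an equilibrium.
(β, γ): Anna gets 3 ≥ 2 from α, and Ben gets 17 ≥ 5 from δ — Nash equilibrium.
(β, δ): Ben prefers γ (17 > 5) — not an equilibrium.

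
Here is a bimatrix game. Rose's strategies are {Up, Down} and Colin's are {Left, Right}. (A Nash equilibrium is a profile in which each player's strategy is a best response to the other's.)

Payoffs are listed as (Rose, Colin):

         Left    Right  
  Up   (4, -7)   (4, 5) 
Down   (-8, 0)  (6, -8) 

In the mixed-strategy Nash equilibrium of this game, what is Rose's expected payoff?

First find q, the probability Colin plays Left, from Rose's indifference between Up and Down: 4q + 4(1−q) = −8q + 6(1−q), giving q = 1/7.
Since Rose is indifferent in equilibrium, Rose's expected payoff equals the payoff from either row against (1/7, 6/7). Using Up: 4(1/7) + 4(6/7) = 4.

4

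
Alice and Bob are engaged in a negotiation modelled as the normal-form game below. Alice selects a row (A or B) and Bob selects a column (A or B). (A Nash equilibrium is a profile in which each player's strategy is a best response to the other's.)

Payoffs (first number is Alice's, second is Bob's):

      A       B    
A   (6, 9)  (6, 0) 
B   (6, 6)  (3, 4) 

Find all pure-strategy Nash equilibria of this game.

(A, A): Alice gets 6 ≥ 6 from B, and Bob gets 9 ≥ 0 from B — Nash equilibrium.
(A, B): Bob prefers A (9 > 0) — not an equilibrium.
(B, A): Alice gets 6 ≥ 6 from A, and Bob gets 6 ≥ 4 from B — Nash equilibrium.
(B, B): Alice prefers A (6 > 3); Bob prefers A (6 > 4) — not an equilibrium.

(A, A) and (B, A)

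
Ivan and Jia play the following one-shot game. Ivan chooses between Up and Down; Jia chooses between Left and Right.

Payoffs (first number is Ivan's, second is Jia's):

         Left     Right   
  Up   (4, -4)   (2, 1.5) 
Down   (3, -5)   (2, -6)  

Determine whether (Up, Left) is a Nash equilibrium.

No

At (Up, Left), Ivan earns 4; switching to Down would give 3, so Ivan has no profitable deviation.
Jia earns -4; switching to Right would give 1.5, so Jia would deviate.
Since at least one player can profitably deviate, this is not a Nash equilibrium.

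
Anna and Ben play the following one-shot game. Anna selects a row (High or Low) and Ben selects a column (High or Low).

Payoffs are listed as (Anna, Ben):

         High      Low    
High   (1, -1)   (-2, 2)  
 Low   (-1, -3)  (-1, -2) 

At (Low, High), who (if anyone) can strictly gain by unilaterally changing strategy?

Both

Anna at (Low, High) earns -1; deviating to High yields 1 — a strict improvement.
Ben earns -3; deviating to Low yields -2 — a strict improvement.
Both Anna and Ben have strictly profitable deviations.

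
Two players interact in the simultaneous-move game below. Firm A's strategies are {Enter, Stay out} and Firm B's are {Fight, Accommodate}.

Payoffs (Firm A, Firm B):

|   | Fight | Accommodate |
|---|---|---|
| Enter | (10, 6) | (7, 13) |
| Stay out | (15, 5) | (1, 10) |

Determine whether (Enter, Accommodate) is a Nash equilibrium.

At (Enter, Accommodate), Firm A earns 7; switching to Stay out would give 1, so Firm A has no profitable deviation.
Firm B earns 13; switching to Fight would give 6, so Firm B has no profitable deviation.
Neither player can gain by a unilateral deviation, so this profile is a Nash equilibrium.

Yes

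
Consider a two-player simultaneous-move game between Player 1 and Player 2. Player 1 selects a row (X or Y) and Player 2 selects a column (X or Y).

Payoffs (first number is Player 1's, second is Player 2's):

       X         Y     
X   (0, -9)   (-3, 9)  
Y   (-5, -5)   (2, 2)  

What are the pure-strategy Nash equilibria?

(X, X): Player 2 prefers Y (9 > -9) — not an equilibrium.
(X, Y): Player 1 prefers Y (2 > -3) — not an equilibrium.
(Y, X): Player 1 prefers X (0 > -5); Player 2 prefers Y (2 > -5) — not an equilibrium.
(Y, Y): Player 1 gets 2 ≥ -3 from X, and Player 2 gets 2 ≥ -5 from X — Nash equilibrium.

(Y, Y)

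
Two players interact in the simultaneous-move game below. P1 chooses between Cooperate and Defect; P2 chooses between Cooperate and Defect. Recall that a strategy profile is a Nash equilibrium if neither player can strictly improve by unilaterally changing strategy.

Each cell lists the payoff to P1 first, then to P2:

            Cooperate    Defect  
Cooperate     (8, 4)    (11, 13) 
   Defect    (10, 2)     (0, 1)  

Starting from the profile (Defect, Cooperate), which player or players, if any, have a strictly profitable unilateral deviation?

Neither

P1 at (Defect, Cooperate) earns 10; deviating to Cooperate yields 8 — not better.
P2 earns 2; deviating to Defect yields 1 — not better.
Neither player can strictly improve; the profile is a Nash equilibrium.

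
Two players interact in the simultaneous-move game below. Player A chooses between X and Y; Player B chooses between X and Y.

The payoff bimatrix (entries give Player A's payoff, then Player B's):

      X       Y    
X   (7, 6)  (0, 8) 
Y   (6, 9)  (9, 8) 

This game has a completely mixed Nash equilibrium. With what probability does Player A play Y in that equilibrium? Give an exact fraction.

Let r be the probability that Player A plays X. In a completely mixed equilibrium, Player B must be indifferent between X and Y.
Player B's expected payoff from X is 6r + 9(1−r); from Y it is 8r + 8(1−r).
Setting these equal: −3r + 9 = 8, so r = 1/3.
Therefore Player A plays Y with probability 1 − 1/3 = 2/3.

2/3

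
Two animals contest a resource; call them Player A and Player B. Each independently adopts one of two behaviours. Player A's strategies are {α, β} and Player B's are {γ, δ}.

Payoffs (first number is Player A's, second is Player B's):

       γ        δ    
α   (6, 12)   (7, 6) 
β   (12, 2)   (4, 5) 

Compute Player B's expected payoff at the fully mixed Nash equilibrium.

First find p, the probability Player A plays α, from Player B's indifference between γ and δ: 12p + 2(1−p) = 6p + 5(1−p), giving p = 1/3.
Since Player B is indifferent in equilibrium, Player B's expected payoff equals the payoff from either column against (1/3, 2/3). Using γ: 12(1/3) + 2(2/3) = 16/3.

16/3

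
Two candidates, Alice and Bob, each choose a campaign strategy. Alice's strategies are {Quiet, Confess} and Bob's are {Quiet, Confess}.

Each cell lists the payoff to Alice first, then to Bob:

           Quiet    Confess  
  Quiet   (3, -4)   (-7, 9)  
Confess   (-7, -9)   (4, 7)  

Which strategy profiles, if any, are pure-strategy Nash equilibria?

(Quiet, Quiet): Bob prefers Confess (9 > -4) — not an equilibrium.
(Quiet, Confess): Alice prefers Confess (4 > -7) — not an equilibrium.
(Confess, Quiet): Alice prefers Quiet (3 > -7); Bob prefers Confess (7 > -9) — not an equilibrium.
(Confess, Confess): Alice gets 4 ≥ -7 from Quiet, and Bob gets 7 ≥ -9 from Quiet — Nash equilibrium.

(Confess, Confess)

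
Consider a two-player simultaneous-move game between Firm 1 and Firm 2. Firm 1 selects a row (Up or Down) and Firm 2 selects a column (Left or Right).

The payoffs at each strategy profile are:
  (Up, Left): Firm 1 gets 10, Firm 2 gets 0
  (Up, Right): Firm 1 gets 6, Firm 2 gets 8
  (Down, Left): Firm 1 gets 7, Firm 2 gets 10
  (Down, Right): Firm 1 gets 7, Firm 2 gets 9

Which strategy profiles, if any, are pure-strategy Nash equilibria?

none

(Up, Left): Firm 2 prefers Right (8 > 0) — not an equilibrium.
(Up, Right): Firm 1 prefers Down (7 > 6) — not an equilibrium.
(Down, Left): Firm 1 prefers Up (10 > 7) — not an equilibrium.
(Down, Right): Firm 2 prefers Left (10 > 9) — not an equilibrium.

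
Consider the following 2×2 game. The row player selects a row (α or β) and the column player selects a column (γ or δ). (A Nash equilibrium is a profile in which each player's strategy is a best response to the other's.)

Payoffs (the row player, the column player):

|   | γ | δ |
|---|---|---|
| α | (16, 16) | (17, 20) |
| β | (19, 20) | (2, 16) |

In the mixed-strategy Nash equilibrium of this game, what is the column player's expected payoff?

First find x, the probability the row player plays α, from the column player's indifference between γ and δ: 16x + 20(1−x) = 20x + 16(1−x), giving x = 1/2.
Since the column player is indifferent in equilibrium, the column player's expected payoff equals the payoff from either column against (1/2, 1/2). Using γ: 16(1/2) + 20(1/2) = 18.

18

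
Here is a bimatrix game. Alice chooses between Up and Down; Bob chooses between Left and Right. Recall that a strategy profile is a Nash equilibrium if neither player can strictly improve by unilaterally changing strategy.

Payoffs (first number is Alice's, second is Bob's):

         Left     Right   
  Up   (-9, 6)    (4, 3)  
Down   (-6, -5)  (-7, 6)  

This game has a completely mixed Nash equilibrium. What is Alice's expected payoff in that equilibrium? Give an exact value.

First find y, the probability Bob plays Left, from Alice's indifference between Up and Down: −9y + 4(1−y) = −6y − 7(1−y), giving y = 11/14.
Since Alice is indifferent in equilibrium, Alice's expected payoff equals the payoff from either row against (11/14, 3/14). Using Up: −9(11/14) + 4(3/14) = -87/14.

-87/14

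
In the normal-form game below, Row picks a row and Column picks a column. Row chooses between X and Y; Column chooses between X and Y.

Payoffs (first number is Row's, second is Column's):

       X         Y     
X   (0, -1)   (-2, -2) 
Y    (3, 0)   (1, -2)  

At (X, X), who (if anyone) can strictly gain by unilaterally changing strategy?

Row at (X, X) earns 0; deviating to Y yields 3 — a strict improvement.
Column earns -1; deviating to Y yields -2 — not better.
Only Row has a strictly profitable deviation.

Row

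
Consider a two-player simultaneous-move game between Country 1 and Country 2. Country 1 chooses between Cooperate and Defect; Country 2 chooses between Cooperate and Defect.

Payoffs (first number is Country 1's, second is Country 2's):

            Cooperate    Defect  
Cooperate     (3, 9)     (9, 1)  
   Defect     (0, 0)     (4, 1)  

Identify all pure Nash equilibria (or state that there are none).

(Cooperate, Cooperate)

(Cooperate, Cooperate): Country 1 gets 3 ≥ 0 from Defect, and Country 2 gets 9 ≥ 1 from Defect — Nash equilibrium.
(Cooperate, Defect): Country 2 prefers Cooperate (9 > 1) — not an equilibrium.
(Defect, Cooperate): Country 1 prefers Cooperate (3 > 0); Country 2 prefers Defect (1 > 0) — not an equilibrium.
(Defect, Defect): Country 1 prefers Cooperate (9 > 4) — not an equilibrium.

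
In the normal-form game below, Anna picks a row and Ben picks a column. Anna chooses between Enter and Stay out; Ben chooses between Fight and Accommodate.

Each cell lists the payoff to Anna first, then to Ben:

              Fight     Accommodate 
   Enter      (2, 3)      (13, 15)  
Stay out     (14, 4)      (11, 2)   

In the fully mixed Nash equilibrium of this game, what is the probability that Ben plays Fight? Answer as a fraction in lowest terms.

Let q be the probability that Ben plays Fight. In a completely mixed equilibrium, Anna must be indifferent between Enter and Stay out.
Anna's expected payoff from Enter is 2q + 13(1−q); from Stay out it is 14q + 11(1−q).
Setting these equal: −11q + 13 = 3q + 11, so q = 1/7.

1/7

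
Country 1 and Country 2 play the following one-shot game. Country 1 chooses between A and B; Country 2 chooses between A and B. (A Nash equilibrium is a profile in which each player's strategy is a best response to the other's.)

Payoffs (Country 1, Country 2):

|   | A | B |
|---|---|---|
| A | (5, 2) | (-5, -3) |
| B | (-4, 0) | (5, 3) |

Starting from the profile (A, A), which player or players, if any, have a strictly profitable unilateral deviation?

Country 1 at (A, A) earns 5; deviating to B yields -4 — not better.
Country 2 earns 2; deviating to B yields -3 — not better.
Neither player can strictly improve; the profile is a Nash equilibrium.

Neither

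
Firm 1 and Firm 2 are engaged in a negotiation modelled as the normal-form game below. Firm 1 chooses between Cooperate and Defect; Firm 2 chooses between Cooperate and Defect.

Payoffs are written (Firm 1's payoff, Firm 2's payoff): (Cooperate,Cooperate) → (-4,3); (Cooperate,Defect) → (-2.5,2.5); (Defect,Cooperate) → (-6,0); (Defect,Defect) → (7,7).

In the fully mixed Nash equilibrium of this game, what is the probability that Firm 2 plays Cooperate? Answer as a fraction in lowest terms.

Let q be the probability that Firm 2 plays Cooperate. In a completely mixed equilibrium, Firm 1 must be indifferent between Cooperate and Defect.
Firm 1's expected payoff from Cooperate is −4q − 2.5(1−q); from Defect it is −6q + 7(1−q).
Setting these equal: −1.5q − 2.5 = −13q + 7, so q = 19/23.

19/23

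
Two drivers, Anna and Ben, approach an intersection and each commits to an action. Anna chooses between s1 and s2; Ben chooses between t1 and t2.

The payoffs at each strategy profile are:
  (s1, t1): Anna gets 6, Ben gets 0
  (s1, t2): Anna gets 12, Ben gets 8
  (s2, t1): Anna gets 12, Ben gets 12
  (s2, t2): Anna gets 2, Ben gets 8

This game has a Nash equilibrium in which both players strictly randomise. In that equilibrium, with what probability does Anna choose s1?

Let x be the probability that Anna plays s1. In a completely mixed equilibrium, Ben must be indifferent between t1 and t2.
Ben's expected payoff from t1 is 12(1−x); from t2 it is 8x + 8(1−x).
Setting these equal: −12x + 12 = 8, so x = 1/3.

1/3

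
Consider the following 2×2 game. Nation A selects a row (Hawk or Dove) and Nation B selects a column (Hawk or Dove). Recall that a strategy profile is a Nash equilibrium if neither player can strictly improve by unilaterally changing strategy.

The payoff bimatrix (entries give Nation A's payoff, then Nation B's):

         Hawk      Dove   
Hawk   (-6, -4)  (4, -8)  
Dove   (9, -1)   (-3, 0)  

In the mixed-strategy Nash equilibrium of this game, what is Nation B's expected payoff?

-8/5

First find p, the probability Nation A plays Hawk, from Nation B's indifference between Hawk and Dove: −4p − (1−p) = −8p, giving p = 1/5.
Since Nation B is indifferent in equilibrium, Nation B's expected payoff equals the payoff from either column against (1/5, 4/5). Using Hawk: −4(1/5) − (4/5) = -8/5.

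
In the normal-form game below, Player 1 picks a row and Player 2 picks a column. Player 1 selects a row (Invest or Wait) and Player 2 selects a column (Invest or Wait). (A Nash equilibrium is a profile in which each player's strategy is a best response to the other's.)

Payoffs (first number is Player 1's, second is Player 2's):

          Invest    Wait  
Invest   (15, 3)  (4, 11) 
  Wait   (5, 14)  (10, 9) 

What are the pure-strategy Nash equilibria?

none

(Invest, Invest): Player 2 prefers Wait (11 > 3) — not an equilibrium.
(Invest, Wait): Player 1 prefers Wait (10 > 4) — not an equilibrium.
(Wait, Invest): Player 1 prefers Invest (15 > 5) — not an equilibrium.
(Wait, Wait): Player 2 prefers Invest (14 > 9) — not an equilibrium.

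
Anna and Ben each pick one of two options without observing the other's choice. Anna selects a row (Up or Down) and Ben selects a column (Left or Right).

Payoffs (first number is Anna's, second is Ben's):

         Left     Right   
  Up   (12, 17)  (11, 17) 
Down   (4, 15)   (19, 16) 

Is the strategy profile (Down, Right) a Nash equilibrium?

At (Down, Right), Anna earns 19; switching to Up would give 11, so Anna has no profitable deviation.
Ben earns 16; switching to Left would give 15, so Ben has no profitable deviation.
Neither player can gain by a unilateral deviation, so this profile is a Nash equilibrium.

Yes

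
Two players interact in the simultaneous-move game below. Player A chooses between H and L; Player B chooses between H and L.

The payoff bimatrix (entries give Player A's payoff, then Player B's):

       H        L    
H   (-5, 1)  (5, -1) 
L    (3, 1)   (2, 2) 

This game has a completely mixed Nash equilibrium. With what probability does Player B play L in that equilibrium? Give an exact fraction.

Let y be the probability that Player B plays H. In a completely mixed equilibrium, Player A must be indifferent between H and L.
Player A's expected payoff from H is −5y + 5(1−y); from L it is 3y + 2(1−y).
Setting these equal: −10y + 5 = y + 2, so y = 3/11.
Therefore Player B plays L with probability 1 − 3/11 = 8/11.

8/11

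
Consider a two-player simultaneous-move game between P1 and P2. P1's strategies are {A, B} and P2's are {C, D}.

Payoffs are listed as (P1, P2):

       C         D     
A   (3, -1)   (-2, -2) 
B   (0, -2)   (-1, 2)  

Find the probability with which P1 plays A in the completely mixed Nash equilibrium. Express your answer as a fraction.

4/5

Let r be the probability that P1 plays A. In a completely mixed equilibrium, P2 must be indifferent between C and D.
P2's expected payoff from C is −r − 2(1−r); from D it is −2r + 2(1−r).
Setting these equal: r − 2 = −4r + 2, so r = 4/5.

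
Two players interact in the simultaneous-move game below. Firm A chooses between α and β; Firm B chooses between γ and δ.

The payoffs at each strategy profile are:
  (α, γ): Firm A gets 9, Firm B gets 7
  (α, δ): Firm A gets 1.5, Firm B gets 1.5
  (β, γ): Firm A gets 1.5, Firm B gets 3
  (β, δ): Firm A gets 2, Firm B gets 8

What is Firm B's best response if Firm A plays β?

Against β, Firm B earns 3 from γ and 8 from δ.
So δ is the best response.

δ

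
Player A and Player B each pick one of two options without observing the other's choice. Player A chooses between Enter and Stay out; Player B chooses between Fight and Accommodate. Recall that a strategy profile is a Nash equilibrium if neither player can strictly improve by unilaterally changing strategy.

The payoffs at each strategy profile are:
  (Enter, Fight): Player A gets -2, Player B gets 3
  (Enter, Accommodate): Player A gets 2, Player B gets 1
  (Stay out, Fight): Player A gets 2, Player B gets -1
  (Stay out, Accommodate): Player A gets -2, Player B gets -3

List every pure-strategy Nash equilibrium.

(Stay out, Fight)

(Enter, Fight): Player A prefers Stay out (2 > -2) — not an equilibrium.
(Enter, Accommodate): Player B prefers Fight (3 > 1) — not an equilibrium.
(Stay out, Fight): Player A gets 2 ≥ -2 from Enter, and Player B gets -1 ≥ -3 from Accommodate — Nash equilibrium.
(Stay out, Accommodate): Player A prefers Enter (2 > -2); Player B prefers Fight (-1 > -3) — not an equilibrium.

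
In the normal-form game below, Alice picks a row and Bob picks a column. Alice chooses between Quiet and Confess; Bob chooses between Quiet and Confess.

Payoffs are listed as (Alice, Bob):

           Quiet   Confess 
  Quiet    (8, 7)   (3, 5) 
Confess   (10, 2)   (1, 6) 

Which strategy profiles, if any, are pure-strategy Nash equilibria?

(Quiet, Quiet): Alice prefers Confess (10 > 8) — not an equilibrium.
(Quiet, Confess): Bob prefers Quiet (7 > 5) — not an equilibrium.
(Confess, Quiet): Bob prefers Confess (6 > 2) — not an equilibrium.
(Confess, Confess): Alice prefers Quiet (3 > 1) — not an equilibrium.

none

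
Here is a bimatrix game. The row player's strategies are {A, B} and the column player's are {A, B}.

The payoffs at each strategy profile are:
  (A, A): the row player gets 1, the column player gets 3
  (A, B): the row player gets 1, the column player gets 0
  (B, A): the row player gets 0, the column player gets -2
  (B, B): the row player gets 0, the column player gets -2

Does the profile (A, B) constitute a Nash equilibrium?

At (A, B), the row player earns 1; switching to B would give 0, so the row player has no profitable deviation.
The column player earns 0; switching to A would give 3, so the column player would deviate.
Since at least one player can profitably deviate, this is not a Nash equilibrium.

No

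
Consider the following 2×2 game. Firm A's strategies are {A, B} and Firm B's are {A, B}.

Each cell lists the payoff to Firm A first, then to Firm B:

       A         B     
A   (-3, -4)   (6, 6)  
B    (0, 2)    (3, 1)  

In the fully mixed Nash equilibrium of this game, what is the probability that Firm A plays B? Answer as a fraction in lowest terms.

Let x be the probability that Firm A plays A. In a completely mixed equilibrium, Firm B must be indifferent between A and B.
Firm B's expected payoff from A is −4x + 2(1−x); from B it is 6x + (1−x).
Setting these equal: −6x + 2 = 5x + 1, so x = 1/11.
Therefore Firm A plays B with probability 1 − 1/11 = 10/11.

10/11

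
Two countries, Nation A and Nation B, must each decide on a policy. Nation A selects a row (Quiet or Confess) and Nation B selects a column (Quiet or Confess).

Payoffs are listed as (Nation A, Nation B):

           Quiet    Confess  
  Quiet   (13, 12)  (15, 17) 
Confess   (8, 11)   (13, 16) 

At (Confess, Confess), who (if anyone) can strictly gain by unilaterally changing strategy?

Nation A

Nation A at (Confess, Confess) earns 13; deviating to Quiet yields 15 — a strict improvement.
Nation B earns 16; deviating to Quiet yields 11 — not better.
Only Nation A has a strictly profitable deviation.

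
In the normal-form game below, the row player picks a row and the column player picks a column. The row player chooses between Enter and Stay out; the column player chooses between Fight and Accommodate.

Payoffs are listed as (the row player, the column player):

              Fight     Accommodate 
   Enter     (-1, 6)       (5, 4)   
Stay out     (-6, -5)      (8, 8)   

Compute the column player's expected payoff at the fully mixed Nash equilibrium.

First find x, the probability the row player plays Enter, from the column player's indifference between Fight and Accommodate: 6x − 5(1−x) = 4x + 8(1−x), giving x = 13/15.
Since the column player is indifferent in equilibrium, the column player's expected payoff equals the payoff from either column against (13/15, 2/15). Using Fight: 6(13/15) − 5(2/15) = 68/15.

68/15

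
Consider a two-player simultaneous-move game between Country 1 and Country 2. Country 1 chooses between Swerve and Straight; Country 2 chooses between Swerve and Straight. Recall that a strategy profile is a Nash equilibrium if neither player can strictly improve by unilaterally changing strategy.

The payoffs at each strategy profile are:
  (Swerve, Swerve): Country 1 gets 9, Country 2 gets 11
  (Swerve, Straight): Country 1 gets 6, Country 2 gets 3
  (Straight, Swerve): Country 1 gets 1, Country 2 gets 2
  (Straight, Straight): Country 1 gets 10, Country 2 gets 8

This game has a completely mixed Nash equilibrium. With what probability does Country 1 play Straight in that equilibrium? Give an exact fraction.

4/7

Let x be the probability that Country 1 plays Swerve. In a completely mixed equilibrium, Country 2 must be indifferent between Swerve and Straight.
Country 2's expected payoff from Swerve is 11x + 2(1−x); from Straight it is 3x + 8(1−x).
Setting these equal: 9x + 2 = −5x + 8, so x = 3/7.
Therefore Country 1 plays Straight with probability 1 − 3/7 = 4/7.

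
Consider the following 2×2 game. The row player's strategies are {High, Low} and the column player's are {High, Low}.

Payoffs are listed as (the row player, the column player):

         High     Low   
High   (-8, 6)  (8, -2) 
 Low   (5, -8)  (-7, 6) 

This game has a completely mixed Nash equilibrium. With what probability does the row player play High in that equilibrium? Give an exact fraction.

Let r be the probability that the row player plays High. In a completely mixed equilibrium, the column player must be indifferent between High and Low.
The column player's expected payoff from High is 6r − 8(1−r); from Low it is −2r + 6(1−r).
Setting these equal: 14r − 8 = −8r + 6, so r = 7/11.

7/11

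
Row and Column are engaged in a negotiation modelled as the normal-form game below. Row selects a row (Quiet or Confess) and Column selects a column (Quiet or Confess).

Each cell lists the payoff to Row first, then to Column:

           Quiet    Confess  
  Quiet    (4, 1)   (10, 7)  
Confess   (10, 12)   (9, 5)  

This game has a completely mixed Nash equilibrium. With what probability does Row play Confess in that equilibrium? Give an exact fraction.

6/13

Let r be the probability that Row plays Quiet. In a completely mixed equilibrium, Column must be indifferent between Quiet and Confess.
Column's expected payoff from Quiet is r + 12(1−r); from Confess it is 7r + 5(1−r).
Setting these equal: −11r + 12 = 2r + 5, so r = 7/13.
Therefore Row plays Confess with probability 1 − 7/13 = 6/13.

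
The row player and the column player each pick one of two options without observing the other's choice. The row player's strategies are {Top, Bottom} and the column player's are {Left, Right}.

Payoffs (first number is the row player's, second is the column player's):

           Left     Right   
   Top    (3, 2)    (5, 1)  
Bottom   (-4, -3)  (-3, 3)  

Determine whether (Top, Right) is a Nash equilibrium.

At (Top, Right), the row player earns 5; switching to Bottom would give -3, so the row player has no profitable deviation.
The column player earns 1; switching to Left would give 2, so the column player would deviate.
Since at least one player can profitably deviate, this is not a Nash equilibrium.

No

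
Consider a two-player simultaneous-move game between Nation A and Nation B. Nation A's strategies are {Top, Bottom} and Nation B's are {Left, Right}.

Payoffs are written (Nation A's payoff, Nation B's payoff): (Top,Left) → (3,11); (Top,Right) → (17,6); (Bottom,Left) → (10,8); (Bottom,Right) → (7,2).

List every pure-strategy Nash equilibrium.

(Bottom, Left)

(Top, Left): Nation A prefers Bottom (10 > 3) — not an equilibrium.
(Top, Right): Nation B prefers Left (11 > 6) — not an equilibrium.
(Bottom, Left): Nation A gets 10 ≥ 3 from Top, and Nation B gets 8 ≥ 2 from Right — Nash equilibrium.
(Bottom, Right): Nation A prefers Top (17 > 7); Nation B prefers Left (8 > 2) — not an equilibrium.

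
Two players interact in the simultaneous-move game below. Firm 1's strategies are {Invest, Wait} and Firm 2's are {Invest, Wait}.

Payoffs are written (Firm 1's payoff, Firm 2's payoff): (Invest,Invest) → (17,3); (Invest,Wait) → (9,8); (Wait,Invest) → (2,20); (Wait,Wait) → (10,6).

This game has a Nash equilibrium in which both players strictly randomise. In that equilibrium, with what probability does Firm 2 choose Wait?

15/16

Let c be the probability that Firm 2 plays Invest. In a completely mixed equilibrium, Firm 1 must be indifferent between Invest and Wait.
Firm 1's expected payoff from Invest is 17c + 9(1−c); from Wait it is 2c + 10(1−c).
Setting these equal: 8c + 9 = −8c + 10, so c = 1/16.
Therefore Firm 2 plays Wait with probability 1 − 1/16 = 15/16.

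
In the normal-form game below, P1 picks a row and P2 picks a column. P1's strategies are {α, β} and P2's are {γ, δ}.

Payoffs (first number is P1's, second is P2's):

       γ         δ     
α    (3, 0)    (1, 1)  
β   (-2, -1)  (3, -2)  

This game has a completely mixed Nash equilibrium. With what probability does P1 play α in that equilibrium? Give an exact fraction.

Let x be the probability that P1 plays α. In a completely mixed equilibrium, P2 must be indifferent between γ and δ.
P2's expected payoff from γ is −(1−x); from δ it is x − 2(1−x).
Setting these equal: x − 1 = 3x − 2, so x = 1/2.

1/2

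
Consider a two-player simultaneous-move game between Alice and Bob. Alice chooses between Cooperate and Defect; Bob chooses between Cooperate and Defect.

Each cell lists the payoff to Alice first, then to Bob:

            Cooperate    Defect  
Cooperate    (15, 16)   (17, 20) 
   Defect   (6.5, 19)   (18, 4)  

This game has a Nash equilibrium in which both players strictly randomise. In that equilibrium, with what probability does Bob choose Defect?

17/19

Let q be the probability that Bob plays Cooperate. In a completely mixed equilibrium, Alice must be indifferent between Cooperate and Defect.
Alice's expected payoff from Cooperate is 15q + 17(1−q); from Defect it is 6.5q + 18(1−q).
Setting these equal: −2q + 17 = −11.5q + 18, so q = 2/19.
Therefore Bob plays Defect with probability 1 − 2/19 = 17/19.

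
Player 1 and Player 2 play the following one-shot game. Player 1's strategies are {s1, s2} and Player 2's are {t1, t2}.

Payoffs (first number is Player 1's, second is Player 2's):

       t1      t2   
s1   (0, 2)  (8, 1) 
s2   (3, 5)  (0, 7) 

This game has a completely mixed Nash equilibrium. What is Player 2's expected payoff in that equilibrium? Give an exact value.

First find p, the probability Player 1 plays s1, from Player 2's indifference between t1 and t2: 2p + 5(1−p) = p + 7(1−p), giving p = 2/3.
Since Player 2 is indifferent in equilibrium, Player 2's expected payoff equals the payoff from either column against (2/3, 1/3). Using t1: 2(2/3) + 5(1/3) = 3.

3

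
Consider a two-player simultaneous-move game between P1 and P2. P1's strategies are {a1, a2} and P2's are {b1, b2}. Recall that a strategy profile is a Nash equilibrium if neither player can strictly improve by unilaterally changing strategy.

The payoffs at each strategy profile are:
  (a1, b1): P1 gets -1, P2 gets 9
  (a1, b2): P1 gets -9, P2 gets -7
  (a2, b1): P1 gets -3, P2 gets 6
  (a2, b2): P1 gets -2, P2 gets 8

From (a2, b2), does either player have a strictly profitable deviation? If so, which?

P1 at (a2, b2) earns -2; deviating to a1 yields -9 — not better.
P2 earns 8; deviating to b1 yields 6 — not better.
Neither player can strictly improve; the profile is a Nash equilibrium.

Neither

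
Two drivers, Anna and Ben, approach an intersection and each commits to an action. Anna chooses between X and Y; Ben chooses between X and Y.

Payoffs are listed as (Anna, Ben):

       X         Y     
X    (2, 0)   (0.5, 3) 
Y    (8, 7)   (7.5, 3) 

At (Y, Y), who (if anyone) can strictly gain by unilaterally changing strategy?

Ben

Anna at (Y, Y) earns 7.5; deviating to X yields 0.5 — not better.
Ben earns 3; deviating to X yields 7 — a strict improvement.
Only Ben has a strictly profitable deviation.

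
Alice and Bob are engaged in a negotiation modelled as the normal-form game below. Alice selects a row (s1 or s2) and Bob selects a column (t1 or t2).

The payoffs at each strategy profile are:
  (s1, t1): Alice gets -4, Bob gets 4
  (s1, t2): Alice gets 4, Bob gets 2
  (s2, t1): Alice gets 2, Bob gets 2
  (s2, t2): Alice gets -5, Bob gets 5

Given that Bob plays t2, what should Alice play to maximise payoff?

Against t2, Alice earns 4 from s1 and -5 from s2.
So s1 is the best response.

s1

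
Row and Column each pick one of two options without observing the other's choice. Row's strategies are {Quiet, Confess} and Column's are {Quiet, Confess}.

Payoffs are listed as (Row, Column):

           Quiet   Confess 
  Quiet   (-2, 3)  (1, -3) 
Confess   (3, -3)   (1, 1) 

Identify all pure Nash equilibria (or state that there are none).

(Quiet, Quiet): Row prefers Confess (3 > -2) — not an equilibrium.
(Quiet, Confess): Column prefers Quiet (3 > -3) — not an equilibrium.
(Confess, Quiet): Column prefers Confess (1 > -3) — not an equilibrium.
(Confess, Confess): Row gets 1 ≥ 1 from Quiet, and Column gets 1 ≥ -3 from Quiet — Nash equilibrium.

(Confess, Confess)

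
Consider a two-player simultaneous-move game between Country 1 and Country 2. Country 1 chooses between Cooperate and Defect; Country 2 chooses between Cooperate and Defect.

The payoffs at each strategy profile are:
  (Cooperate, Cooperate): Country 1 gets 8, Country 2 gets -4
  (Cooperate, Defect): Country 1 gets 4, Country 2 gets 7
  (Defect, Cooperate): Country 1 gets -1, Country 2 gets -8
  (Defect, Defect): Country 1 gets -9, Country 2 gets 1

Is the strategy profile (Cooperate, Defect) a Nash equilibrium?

At (Cooperate, Defect), Country 1 earns 4; switching to Defect would give -9, so Country 1 has no profitable deviation.
Country 2 earns 7; switching to Cooperate would give -4, so Country 2 has no profitable deviation.
Neither player can gain by a unilateral deviation, so this profile is a Nash equilibrium.

Yes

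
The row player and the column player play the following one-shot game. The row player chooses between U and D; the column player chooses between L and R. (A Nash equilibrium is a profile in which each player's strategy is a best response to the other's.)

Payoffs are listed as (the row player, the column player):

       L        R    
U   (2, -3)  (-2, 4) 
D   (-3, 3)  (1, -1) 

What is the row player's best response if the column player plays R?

Against R, the row player earns -2 from U and 1 from D.
So D is the best response.

D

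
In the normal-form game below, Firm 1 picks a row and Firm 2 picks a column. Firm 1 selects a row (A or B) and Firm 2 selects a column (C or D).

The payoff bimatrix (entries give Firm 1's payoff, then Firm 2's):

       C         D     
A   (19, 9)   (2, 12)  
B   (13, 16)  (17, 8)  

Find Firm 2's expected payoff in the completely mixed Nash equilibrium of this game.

First find p, the probability Firm 1 plays A, from Firm 2's indifference between C and D: 9p + 16(1−p) = 12p + 8(1−p), giving p = 8/11.
Since Firm 2 is indifferent in equilibrium, Firm 2's expected payoff equals the payoff from either column against (8/11, 3/11). Using C: 9(8/11) + 16(3/11) = 120/11.

120/11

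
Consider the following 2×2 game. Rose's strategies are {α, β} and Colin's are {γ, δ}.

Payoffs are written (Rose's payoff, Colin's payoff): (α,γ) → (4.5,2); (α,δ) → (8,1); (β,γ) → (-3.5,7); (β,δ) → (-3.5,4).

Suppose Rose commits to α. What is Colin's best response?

Against α, Colin earns 2 from γ and 1 from δ.
So γ is the best response.

γ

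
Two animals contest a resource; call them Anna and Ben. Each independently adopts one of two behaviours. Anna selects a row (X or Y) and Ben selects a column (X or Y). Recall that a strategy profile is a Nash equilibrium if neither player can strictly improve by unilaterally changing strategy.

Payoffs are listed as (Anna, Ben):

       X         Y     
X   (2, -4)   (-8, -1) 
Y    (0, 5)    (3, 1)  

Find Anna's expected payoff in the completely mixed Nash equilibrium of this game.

First find y, the probability Ben plays X, from Anna's indifference between X and Y: 2y − 8(1−y) = 3(1−y), giving y = 11/13.
Since Anna is indifferent in equilibrium, Anna's expected payoff equals the payoff from either row against (11/13, 2/13). Using X: 2(11/13) − 8(2/13) = 6/13.

6/13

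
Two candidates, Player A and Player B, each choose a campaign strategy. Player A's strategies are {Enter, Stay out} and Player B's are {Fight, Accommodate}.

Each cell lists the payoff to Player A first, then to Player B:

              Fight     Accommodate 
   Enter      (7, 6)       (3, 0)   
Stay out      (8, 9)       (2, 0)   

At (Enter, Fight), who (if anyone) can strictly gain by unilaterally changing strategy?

Player A

Player A at (Enter, Fight) earns 7; deviating to Stay out yields 8 — a strict improvement.
Player B earns 6; deviating to Accommodate yields 0 — not better.
Only Player A has a strictly profitable deviation.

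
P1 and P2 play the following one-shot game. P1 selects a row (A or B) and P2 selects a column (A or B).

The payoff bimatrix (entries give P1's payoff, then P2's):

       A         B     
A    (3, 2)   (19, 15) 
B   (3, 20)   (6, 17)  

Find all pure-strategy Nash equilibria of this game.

(A, A): P2 prefers B (15 > 2) — not an equilibrium.
(A, B): P1 gets 19 ≥ 6 from B, and P2 gets 15 ≥ 2 from A — Nash equilibrium.
(B, A): P1 gets 3 ≥ 3 from A, and P2 gets 20 ≥ 17 from B — Nash equilibrium.
(B, B): P1 prefers A (19 > 6); P2 prefers A (20 > 17) — not an equilibrium.

(A, B) and (B, A)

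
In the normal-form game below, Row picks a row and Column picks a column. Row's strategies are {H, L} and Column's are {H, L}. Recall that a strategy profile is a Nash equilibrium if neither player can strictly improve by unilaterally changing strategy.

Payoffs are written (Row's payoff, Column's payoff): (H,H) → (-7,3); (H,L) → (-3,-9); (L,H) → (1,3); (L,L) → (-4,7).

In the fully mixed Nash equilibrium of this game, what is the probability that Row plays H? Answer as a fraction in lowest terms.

Let x be the probability that Row plays H. In a completely mixed equilibrium, Column must be indifferent between H and L.
Column's expected payoff from H is 3x + 3(1−x); from L it is −9x + 7(1−x).
Setting these equal: 3 = −16x + 7, so x = 1/4.

1/4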